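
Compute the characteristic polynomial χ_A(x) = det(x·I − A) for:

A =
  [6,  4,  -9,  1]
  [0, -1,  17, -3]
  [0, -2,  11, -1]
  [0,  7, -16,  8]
x^4 - 24*x^3 + 216*x^2 - 864*x + 1296

Expanding det(x·I − A) (e.g. by cofactor expansion or by noting that A is similar to its Jordan form J, which has the same characteristic polynomial as A) gives
  χ_A(x) = x^4 - 24*x^3 + 216*x^2 - 864*x + 1296
which factors as (x - 6)^4. The eigenvalues (with algebraic multiplicities) are λ = 6 with multiplicity 4.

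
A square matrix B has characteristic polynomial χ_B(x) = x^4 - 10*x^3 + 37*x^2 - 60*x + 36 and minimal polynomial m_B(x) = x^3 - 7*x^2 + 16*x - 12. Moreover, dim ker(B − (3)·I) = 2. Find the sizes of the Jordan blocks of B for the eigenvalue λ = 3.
Block sizes for λ = 3: [1, 1]

Step 1 — from the characteristic polynomial, algebraic multiplicity of λ = 3 is 2. From dim ker(B − (3)·I) = 2, there are exactly 2 Jordan blocks for λ = 3.
Step 2 — from the minimal polynomial, the factor (x − 3) tells us the largest block for λ = 3 has size 1.
Step 3 — with total size 2, 2 blocks, and largest block 1, the block sizes (in nonincreasing order) are [1, 1].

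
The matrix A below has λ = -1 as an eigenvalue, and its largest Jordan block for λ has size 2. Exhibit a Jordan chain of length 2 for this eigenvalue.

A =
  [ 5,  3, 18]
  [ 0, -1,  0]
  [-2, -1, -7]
A Jordan chain for λ = -1 of length 2:
v_1 = (6, 0, -2)ᵀ
v_2 = (1, 0, 0)ᵀ

Let N = A − (-1)·I. We want v_2 with N^2 v_2 = 0 but N^1 v_2 ≠ 0; then v_{j-1} := N · v_j for j = 2, …, 2.

Pick v_2 = (1, 0, 0)ᵀ.
Then v_1 = N · v_2 = (6, 0, -2)ᵀ.

Sanity check: (A − (-1)·I) v_1 = (0, 0, 0)ᵀ = 0. ✓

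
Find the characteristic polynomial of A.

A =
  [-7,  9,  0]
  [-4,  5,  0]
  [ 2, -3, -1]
x^3 + 3*x^2 + 3*x + 1

Expanding det(x·I − A) (e.g. by cofactor expansion or by noting that A is similar to its Jordan form J, which has the same characteristic polynomial as A) gives
  χ_A(x) = x^3 + 3*x^2 + 3*x + 1
which factors as (x + 1)^3. The eigenvalues (with algebraic multiplicities) are λ = -1 with multiplicity 3.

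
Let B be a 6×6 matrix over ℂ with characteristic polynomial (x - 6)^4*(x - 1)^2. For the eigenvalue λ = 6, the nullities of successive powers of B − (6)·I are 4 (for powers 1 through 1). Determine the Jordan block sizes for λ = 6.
Block sizes for λ = 6: [1, 1, 1, 1]

From the dimensions of kernels of powers, the number of Jordan blocks of size at least j is d_j − d_{j−1} where d_j = dim ker(N^j) (with d_0 = 0). Computing the differences gives [4].
The number of blocks of size exactly k is (#blocks of size ≥ k) − (#blocks of size ≥ k + 1), so the partition is: 4 block(s) of size 1.
In nonincreasing order the block sizes are [1, 1, 1, 1].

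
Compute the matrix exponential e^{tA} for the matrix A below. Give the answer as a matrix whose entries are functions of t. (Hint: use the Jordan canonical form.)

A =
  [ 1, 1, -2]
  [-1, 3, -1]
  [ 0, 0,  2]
e^{tA} =
  [-t*exp(2*t) + exp(2*t), t*exp(2*t), t^2*exp(2*t)/2 - 2*t*exp(2*t)]
  [-t*exp(2*t), t*exp(2*t) + exp(2*t), t^2*exp(2*t)/2 - t*exp(2*t)]
  [0, 0, exp(2*t)]

Strategy: write A = P · J · P⁻¹ where J is a Jordan canonical form, so e^{tA} = P · e^{tJ} · P⁻¹, and e^{tJ} can be computed block-by-block.

A has Jordan form
J =
  [2, 1, 0]
  [0, 2, 1]
  [0, 0, 2]
(up to reordering of blocks).

Per-block formulas:
  For a 3×3 Jordan block J_3(2): exp(t · J_3(2)) = e^(2t)·(I + t·N + (t^2/2)·N^2), where N is the 3×3 nilpotent shift.

After assembling e^{tJ} and conjugating by P, we get:

e^{tA} =
  [-t*exp(2*t) + exp(2*t), t*exp(2*t), t^2*exp(2*t)/2 - 2*t*exp(2*t)]
  [-t*exp(2*t), t*exp(2*t) + exp(2*t), t^2*exp(2*t)/2 - t*exp(2*t)]
  [0, 0, exp(2*t)]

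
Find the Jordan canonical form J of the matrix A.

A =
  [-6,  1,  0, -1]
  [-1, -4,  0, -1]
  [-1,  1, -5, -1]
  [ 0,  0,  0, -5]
J_2(-5) ⊕ J_1(-5) ⊕ J_1(-5)

The characteristic polynomial is
  det(x·I − A) = x^4 + 20*x^3 + 150*x^2 + 500*x + 625 = (x + 5)^4

Eigenvalues and multiplicities (the geometric multiplicity of λ is n − rank(A − λI), which equals the number of Jordan blocks for λ):
  λ = -5: algebraic multiplicity = 4, geometric multiplicity = 3

Determining the block sizes for each eigenvalue:
  λ = -5: 3 blocks summing to 4 forces exactly one block of size 2 and the rest size 1 → block sizes [2, 1, 1]

Assembling the blocks gives a Jordan form
J =
  [-5,  1,  0,  0]
  [ 0, -5,  0,  0]
  [ 0,  0, -5,  0]
  [ 0,  0,  0, -5]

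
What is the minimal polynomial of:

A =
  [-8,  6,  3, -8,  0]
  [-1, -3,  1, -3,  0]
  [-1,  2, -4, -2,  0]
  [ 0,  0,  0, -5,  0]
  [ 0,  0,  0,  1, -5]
x^2 + 10*x + 25

The characteristic polynomial is χ_A(x) = (x + 5)^5, so the eigenvalues are known. The minimal polynomial is
  m_A(x) = Π_λ (x − λ)^{k_λ}
where k_λ is the size of the *largest* Jordan block for λ (equivalently, the smallest k with (A − λI)^k v = 0 for every generalised eigenvector v of λ).

  λ = -5: largest Jordan block has size 2, contributing (x + 5)^2

So m_A(x) = (x + 5)^2 = x^2 + 10*x + 25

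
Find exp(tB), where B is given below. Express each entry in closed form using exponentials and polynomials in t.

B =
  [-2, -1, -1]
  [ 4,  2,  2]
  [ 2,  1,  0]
e^{tB} =
  [-t^2 - 2*t + 1, -t^2/2 - t, -t]
  [2*t^2 + 4*t, t^2 + 2*t + 1, 2*t]
  [2*t, t, 1]

Strategy: write B = P · J · P⁻¹ where J is a Jordan canonical form, so e^{tB} = P · e^{tJ} · P⁻¹, and e^{tJ} can be computed block-by-block.

B has Jordan form
J =
  [0, 1, 0]
  [0, 0, 1]
  [0, 0, 0]
(up to reordering of blocks).

Per-block formulas:
  For a 3×3 Jordan block J_3(0): exp(t · J_3(0)) = e^(0t)·(I + t·N + (t^2/2)·N^2), where N is the 3×3 nilpotent shift.

After assembling e^{tJ} and conjugating by P, we get:

e^{tB} =
  [-t^2 - 2*t + 1, -t^2/2 - t, -t]
  [2*t^2 + 4*t, t^2 + 2*t + 1, 2*t]
  [2*t, t, 1]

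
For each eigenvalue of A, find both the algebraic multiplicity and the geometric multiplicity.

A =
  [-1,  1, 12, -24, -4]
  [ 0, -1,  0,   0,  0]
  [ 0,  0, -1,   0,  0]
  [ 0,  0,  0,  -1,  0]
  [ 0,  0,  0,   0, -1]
λ = -1: alg = 5, geom = 4

Step 1 — factor the characteristic polynomial to read off the algebraic multiplicities:
  χ_A(x) = (x + 1)^5

Step 2 — compute geometric multiplicities via the rank-nullity identity g(λ) = n − rank(A − λI):
  rank(A − (-1)·I) = 1, so dim ker(A − (-1)·I) = n − 1 = 4

Summary:
  λ = -1: algebraic multiplicity = 5, geometric multiplicity = 4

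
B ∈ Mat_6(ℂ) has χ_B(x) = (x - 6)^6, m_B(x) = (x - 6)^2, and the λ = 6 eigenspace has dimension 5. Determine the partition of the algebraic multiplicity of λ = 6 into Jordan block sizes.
Block sizes for λ = 6: [2, 1, 1, 1, 1]

Step 1 — from the characteristic polynomial, algebraic multiplicity of λ = 6 is 6. From dim ker(B − (6)·I) = 5, there are exactly 5 Jordan blocks for λ = 6.
Step 2 — from the minimal polynomial, the factor (x − 6)^2 tells us the largest block for λ = 6 has size 2.
Step 3 — with total size 6, 5 blocks, and largest block 2, the block sizes (in nonincreasing order) are [2, 1, 1, 1, 1].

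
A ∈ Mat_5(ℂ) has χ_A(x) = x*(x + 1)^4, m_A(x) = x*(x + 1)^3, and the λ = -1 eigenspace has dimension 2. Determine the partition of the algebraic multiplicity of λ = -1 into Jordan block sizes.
Block sizes for λ = -1: [3, 1]

Step 1 — from the characteristic polynomial, algebraic multiplicity of λ = -1 is 4. From dim ker(A − (-1)·I) = 2, there are exactly 2 Jordan blocks for λ = -1.
Step 2 — from the minimal polynomial, the factor (x + 1)^3 tells us the largest block for λ = -1 has size 3.
Step 3 — with total size 4, 2 blocks, and largest block 3, the block sizes (in nonincreasing order) are [3, 1].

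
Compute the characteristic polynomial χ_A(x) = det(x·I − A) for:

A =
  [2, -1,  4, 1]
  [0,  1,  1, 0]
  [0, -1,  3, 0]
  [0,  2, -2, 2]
x^4 - 8*x^3 + 24*x^2 - 32*x + 16

Expanding det(x·I − A) (e.g. by cofactor expansion or by noting that A is similar to its Jordan form J, which has the same characteristic polynomial as A) gives
  χ_A(x) = x^4 - 8*x^3 + 24*x^2 - 32*x + 16
which factors as (x - 2)^4. The eigenvalues (with algebraic multiplicities) are λ = 2 with multiplicity 4.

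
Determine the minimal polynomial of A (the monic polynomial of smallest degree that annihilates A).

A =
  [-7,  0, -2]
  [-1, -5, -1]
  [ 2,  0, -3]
x^2 + 10*x + 25

The characteristic polynomial is χ_A(x) = (x + 5)^3, so the eigenvalues are known. The minimal polynomial is
  m_A(x) = Π_λ (x − λ)^{k_λ}
where k_λ is the size of the *largest* Jordan block for λ (equivalently, the smallest k with (A − λI)^k v = 0 for every generalised eigenvector v of λ).

  λ = -5: largest Jordan block has size 2, contributing (x + 5)^2

So m_A(x) = (x + 5)^2 = x^2 + 10*x + 25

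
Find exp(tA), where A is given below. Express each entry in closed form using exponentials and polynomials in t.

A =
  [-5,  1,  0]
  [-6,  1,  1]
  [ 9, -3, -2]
e^{tA} =
  [3*t^2*exp(-2*t)/2 - 3*t*exp(-2*t) + exp(-2*t), t*exp(-2*t), t^2*exp(-2*t)/2]
  [9*t^2*exp(-2*t)/2 - 6*t*exp(-2*t), 3*t*exp(-2*t) + exp(-2*t), 3*t^2*exp(-2*t)/2 + t*exp(-2*t)]
  [-9*t^2*exp(-2*t)/2 + 9*t*exp(-2*t), -3*t*exp(-2*t), -3*t^2*exp(-2*t)/2 + exp(-2*t)]

Strategy: write A = P · J · P⁻¹ where J is a Jordan canonical form, so e^{tA} = P · e^{tJ} · P⁻¹, and e^{tJ} can be computed block-by-block.

A has Jordan form
J =
  [-2,  1,  0]
  [ 0, -2,  1]
  [ 0,  0, -2]
(up to reordering of blocks).

Per-block formulas:
  For a 3×3 Jordan block J_3(-2): exp(t · J_3(-2)) = e^(-2t)·(I + t·N + (t^2/2)·N^2), where N is the 3×3 nilpotent shift.

After assembling e^{tJ} and conjugating by P, we get:

e^{tA} =
  [3*t^2*exp(-2*t)/2 - 3*t*exp(-2*t) + exp(-2*t), t*exp(-2*t), t^2*exp(-2*t)/2]
  [9*t^2*exp(-2*t)/2 - 6*t*exp(-2*t), 3*t*exp(-2*t) + exp(-2*t), 3*t^2*exp(-2*t)/2 + t*exp(-2*t)]
  [-9*t^2*exp(-2*t)/2 + 9*t*exp(-2*t), -3*t*exp(-2*t), -3*t^2*exp(-2*t)/2 + exp(-2*t)]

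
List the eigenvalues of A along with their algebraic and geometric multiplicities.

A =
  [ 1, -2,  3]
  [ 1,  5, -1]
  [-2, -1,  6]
λ = 4: alg = 3, geom = 1

Step 1 — factor the characteristic polynomial to read off the algebraic multiplicities:
  χ_A(x) = (x - 4)^3

Step 2 — compute geometric multiplicities via the rank-nullity identity g(λ) = n − rank(A − λI):
  rank(A − (4)·I) = 2, so dim ker(A − (4)·I) = n − 2 = 1

Summary:
  λ = 4: algebraic multiplicity = 3, geometric multiplicity = 1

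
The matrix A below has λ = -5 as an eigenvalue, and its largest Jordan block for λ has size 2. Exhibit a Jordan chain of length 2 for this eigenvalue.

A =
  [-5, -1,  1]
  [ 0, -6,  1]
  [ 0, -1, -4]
A Jordan chain for λ = -5 of length 2:
v_1 = (-1, -1, -1)ᵀ
v_2 = (0, 1, 0)ᵀ

Let N = A − (-5)·I. We want v_2 with N^2 v_2 = 0 but N^1 v_2 ≠ 0; then v_{j-1} := N · v_j for j = 2, …, 2.

Pick v_2 = (0, 1, 0)ᵀ.
Then v_1 = N · v_2 = (-1, -1, -1)ᵀ.

Sanity check: (A − (-5)·I) v_1 = (0, 0, 0)ᵀ = 0. ✓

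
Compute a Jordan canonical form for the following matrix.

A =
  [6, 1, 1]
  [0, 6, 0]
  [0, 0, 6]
J_2(6) ⊕ J_1(6)

The characteristic polynomial is
  det(x·I − A) = x^3 - 18*x^2 + 108*x - 216 = (x - 6)^3

Eigenvalues and multiplicities (the geometric multiplicity of λ is n − rank(A − λI), which equals the number of Jordan blocks for λ):
  λ = 6: algebraic multiplicity = 3, geometric multiplicity = 2

Determining the block sizes for each eigenvalue:
  λ = 6: 2 blocks summing to 3 forces exactly one block of size 2 and the rest size 1 → block sizes [2, 1]

Assembling the blocks gives a Jordan form
J =
  [6, 1, 0]
  [0, 6, 0]
  [0, 0, 6]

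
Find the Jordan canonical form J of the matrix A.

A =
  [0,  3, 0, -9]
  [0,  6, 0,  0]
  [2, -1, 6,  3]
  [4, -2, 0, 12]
J_2(6) ⊕ J_1(6) ⊕ J_1(6)

The characteristic polynomial is
  det(x·I − A) = x^4 - 24*x^3 + 216*x^2 - 864*x + 1296 = (x - 6)^4

Eigenvalues and multiplicities (the geometric multiplicity of λ is n − rank(A − λI), which equals the number of Jordan blocks for λ):
  λ = 6: algebraic multiplicity = 4, geometric multiplicity = 3

Determining the block sizes for each eigenvalue:
  λ = 6: 3 blocks summing to 4 forces exactly one block of size 2 and the rest size 1 → block sizes [2, 1, 1]

Assembling the blocks gives a Jordan form
J =
  [6, 1, 0, 0]
  [0, 6, 0, 0]
  [0, 0, 6, 0]
  [0, 0, 0, 6]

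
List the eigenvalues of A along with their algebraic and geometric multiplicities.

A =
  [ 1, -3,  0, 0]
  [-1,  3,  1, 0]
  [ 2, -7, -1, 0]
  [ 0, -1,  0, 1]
λ = 1: alg = 4, geom = 2

Step 1 — factor the characteristic polynomial to read off the algebraic multiplicities:
  χ_A(x) = (x - 1)^4

Step 2 — compute geometric multiplicities via the rank-nullity identity g(λ) = n − rank(A − λI):
  rank(A − (1)·I) = 2, so dim ker(A − (1)·I) = n − 2 = 2

Summary:
  λ = 1: algebraic multiplicity = 4, geometric multiplicity = 2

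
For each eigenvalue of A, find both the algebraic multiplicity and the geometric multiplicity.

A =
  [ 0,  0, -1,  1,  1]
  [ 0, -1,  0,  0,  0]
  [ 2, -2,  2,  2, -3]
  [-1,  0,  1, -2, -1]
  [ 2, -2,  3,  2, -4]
λ = -1: alg = 5, geom = 3

Step 1 — factor the characteristic polynomial to read off the algebraic multiplicities:
  χ_A(x) = (x + 1)^5

Step 2 — compute geometric multiplicities via the rank-nullity identity g(λ) = n − rank(A − λI):
  rank(A − (-1)·I) = 2, so dim ker(A − (-1)·I) = n − 2 = 3

Summary:
  λ = -1: algebraic multiplicity = 5, geometric multiplicity = 3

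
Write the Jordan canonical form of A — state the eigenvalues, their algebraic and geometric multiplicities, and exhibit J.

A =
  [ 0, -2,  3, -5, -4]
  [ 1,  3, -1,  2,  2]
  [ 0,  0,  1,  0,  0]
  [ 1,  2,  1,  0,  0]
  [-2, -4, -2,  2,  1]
J_3(1) ⊕ J_1(1) ⊕ J_1(1)

The characteristic polynomial is
  det(x·I − A) = x^5 - 5*x^4 + 10*x^3 - 10*x^2 + 5*x - 1 = (x - 1)^5

Eigenvalues and multiplicities (the geometric multiplicity of λ is n − rank(A − λI), which equals the number of Jordan blocks for λ):
  λ = 1: algebraic multiplicity = 5, geometric multiplicity = 3

Determining the block sizes for each eigenvalue:
  λ = 1: with am = 5 and gm = 3, the partition is not yet determined (e.g. several partitions of 5 into 3 parts exist). Let N = A − (1)·I. Computing rank(N^1) = 2, rank(N^2) = 1, rank(N^3) = 0; the number of blocks of size ≥ j is rank(N^{j−1}) − rank(N^j), giving [3, 1, 1]. So we have 1 block(s) of size 3, 2 block(s) of size 1 → block sizes [3, 1, 1]

Assembling the blocks gives a Jordan form
J =
  [1, 1, 0, 0, 0]
  [0, 1, 1, 0, 0]
  [0, 0, 1, 0, 0]
  [0, 0, 0, 1, 0]
  [0, 0, 0, 0, 1]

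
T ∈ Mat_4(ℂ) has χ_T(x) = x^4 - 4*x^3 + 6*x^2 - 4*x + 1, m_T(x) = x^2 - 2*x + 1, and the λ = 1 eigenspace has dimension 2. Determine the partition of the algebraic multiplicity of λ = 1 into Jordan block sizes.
Block sizes for λ = 1: [2, 2]

Step 1 — from the characteristic polynomial, algebraic multiplicity of λ = 1 is 4. From dim ker(T − (1)·I) = 2, there are exactly 2 Jordan blocks for λ = 1.
Step 2 — from the minimal polynomial, the factor (x − 1)^2 tells us the largest block for λ = 1 has size 2.
Step 3 — with total size 4, 2 blocks, and largest block 2, the block sizes (in nonincreasing order) are [2, 2].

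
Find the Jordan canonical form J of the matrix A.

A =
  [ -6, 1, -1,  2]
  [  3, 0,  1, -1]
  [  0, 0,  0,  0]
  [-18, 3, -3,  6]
J_3(0) ⊕ J_1(0)

The characteristic polynomial is
  det(x·I − A) = x^4

Eigenvalues and multiplicities (the geometric multiplicity of λ is n − rank(A − λI), which equals the number of Jordan blocks for λ):
  λ = 0: algebraic multiplicity = 4, geometric multiplicity = 2

Determining the block sizes for each eigenvalue:
  λ = 0: with am = 4 and gm = 2, the partition is not yet determined (e.g. several partitions of 4 into 2 parts exist). Let N = A − (0)·I. Computing rank(N^1) = 2, rank(N^2) = 1, rank(N^3) = 0; the number of blocks of size ≥ j is rank(N^{j−1}) − rank(N^j), giving [2, 1, 1]. So we have 1 block(s) of size 3, 1 block(s) of size 1 → block sizes [3, 1]

Assembling the blocks gives a Jordan form
J =
  [0, 1, 0, 0]
  [0, 0, 1, 0]
  [0, 0, 0, 0]
  [0, 0, 0, 0]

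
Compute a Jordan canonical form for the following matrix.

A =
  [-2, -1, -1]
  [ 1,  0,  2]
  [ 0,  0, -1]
J_3(-1)

The characteristic polynomial is
  det(x·I − A) = x^3 + 3*x^2 + 3*x + 1 = (x + 1)^3

Eigenvalues and multiplicities (the geometric multiplicity of λ is n − rank(A − λI), which equals the number of Jordan blocks for λ):
  λ = -1: algebraic multiplicity = 3, geometric multiplicity = 1

Determining the block sizes for each eigenvalue:
  λ = -1: one block (gm = 1), so the single block has size am = 3 → block sizes [3]

Assembling the blocks gives a Jordan form
J =
  [-1,  1,  0]
  [ 0, -1,  1]
  [ 0,  0, -1]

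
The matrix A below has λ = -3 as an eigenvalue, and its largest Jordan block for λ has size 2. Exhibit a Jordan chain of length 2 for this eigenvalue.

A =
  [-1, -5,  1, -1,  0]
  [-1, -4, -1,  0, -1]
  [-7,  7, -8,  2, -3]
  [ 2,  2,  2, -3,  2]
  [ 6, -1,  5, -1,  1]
A Jordan chain for λ = -3 of length 2:
v_1 = (2, -1, -7, 2, 6)ᵀ
v_2 = (1, 0, 0, 0, 0)ᵀ

Let N = A − (-3)·I. We want v_2 with N^2 v_2 = 0 but N^1 v_2 ≠ 0; then v_{j-1} := N · v_j for j = 2, …, 2.

Pick v_2 = (1, 0, 0, 0, 0)ᵀ.
Then v_1 = N · v_2 = (2, -1, -7, 2, 6)ᵀ.

Sanity check: (A − (-3)·I) v_1 = (0, 0, 0, 0, 0)ᵀ = 0. ✓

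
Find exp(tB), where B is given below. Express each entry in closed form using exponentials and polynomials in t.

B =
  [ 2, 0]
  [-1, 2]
e^{tB} =
  [exp(2*t), 0]
  [-t*exp(2*t), exp(2*t)]

Strategy: write B = P · J · P⁻¹ where J is a Jordan canonical form, so e^{tB} = P · e^{tJ} · P⁻¹, and e^{tJ} can be computed block-by-block.

B has Jordan form
J =
  [2, 1]
  [0, 2]
(up to reordering of blocks).

Per-block formulas:
  For a 2×2 Jordan block J_2(2): exp(t · J_2(2)) = e^(2t)·(I + t·N), where N is the 2×2 nilpotent shift.

After assembling e^{tJ} and conjugating by P, we get:

e^{tB} =
  [exp(2*t), 0]
  [-t*exp(2*t), exp(2*t)]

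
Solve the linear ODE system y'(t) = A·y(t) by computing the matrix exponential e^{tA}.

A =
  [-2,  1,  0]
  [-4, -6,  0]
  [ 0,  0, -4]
e^{tA} =
  [2*t*exp(-4*t) + exp(-4*t), t*exp(-4*t), 0]
  [-4*t*exp(-4*t), -2*t*exp(-4*t) + exp(-4*t), 0]
  [0, 0, exp(-4*t)]

Strategy: write A = P · J · P⁻¹ where J is a Jordan canonical form, so e^{tA} = P · e^{tJ} · P⁻¹, and e^{tJ} can be computed block-by-block.

A has Jordan form
J =
  [-4,  1,  0]
  [ 0, -4,  0]
  [ 0,  0, -4]
(up to reordering of blocks).

Per-block formulas:
  For a 1×1 block at λ = -4: exp(t · [-4]) = [e^(-4t)].
  For a 2×2 Jordan block J_2(-4): exp(t · J_2(-4)) = e^(-4t)·(I + t·N), where N is the 2×2 nilpotent shift.

After assembling e^{tJ} and conjugating by P, we get:

e^{tA} =
  [2*t*exp(-4*t) + exp(-4*t), t*exp(-4*t), 0]
  [-4*t*exp(-4*t), -2*t*exp(-4*t) + exp(-4*t), 0]
  [0, 0, exp(-4*t)]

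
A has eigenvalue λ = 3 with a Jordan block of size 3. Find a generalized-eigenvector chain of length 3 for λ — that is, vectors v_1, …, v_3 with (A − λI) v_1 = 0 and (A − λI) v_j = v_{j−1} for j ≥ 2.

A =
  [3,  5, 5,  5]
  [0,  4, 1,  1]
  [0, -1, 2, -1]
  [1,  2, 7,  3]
A Jordan chain for λ = 3 of length 3:
v_1 = (5, 1, -1, 0)ᵀ
v_2 = (0, 0, 0, 1)ᵀ
v_3 = (1, 0, 0, 0)ᵀ

Let N = A − (3)·I. We want v_3 with N^3 v_3 = 0 but N^2 v_3 ≠ 0; then v_{j-1} := N · v_j for j = 3, …, 2.

Pick v_3 = (1, 0, 0, 0)ᵀ.
Then v_2 = N · v_3 = (0, 0, 0, 1)ᵀ.
Then v_1 = N · v_2 = (5, 1, -1, 0)ᵀ.

Sanity check: (A − (3)·I) v_1 = (0, 0, 0, 0)ᵀ = 0. ✓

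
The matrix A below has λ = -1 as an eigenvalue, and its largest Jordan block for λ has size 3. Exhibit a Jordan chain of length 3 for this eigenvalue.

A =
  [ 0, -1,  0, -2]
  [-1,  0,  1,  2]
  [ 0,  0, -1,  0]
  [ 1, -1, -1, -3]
A Jordan chain for λ = -1 of length 3:
v_1 = (1, -1, 0, 1)ᵀ
v_2 = (0, 1, 0, -1)ᵀ
v_3 = (0, 0, 1, 0)ᵀ

Let N = A − (-1)·I. We want v_3 with N^3 v_3 = 0 but N^2 v_3 ≠ 0; then v_{j-1} := N · v_j for j = 3, …, 2.

Pick v_3 = (0, 0, 1, 0)ᵀ.
Then v_2 = N · v_3 = (0, 1, 0, -1)ᵀ.
Then v_1 = N · v_2 = (1, -1, 0, 1)ᵀ.

Sanity check: (A − (-1)·I) v_1 = (0, 0, 0, 0)ᵀ = 0. ✓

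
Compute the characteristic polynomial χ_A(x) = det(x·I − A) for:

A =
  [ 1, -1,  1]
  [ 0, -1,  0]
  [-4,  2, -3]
x^3 + 3*x^2 + 3*x + 1

Expanding det(x·I − A) (e.g. by cofactor expansion or by noting that A is similar to its Jordan form J, which has the same characteristic polynomial as A) gives
  χ_A(x) = x^3 + 3*x^2 + 3*x + 1
which factors as (x + 1)^3. The eigenvalues (with algebraic multiplicities) are λ = -1 with multiplicity 3.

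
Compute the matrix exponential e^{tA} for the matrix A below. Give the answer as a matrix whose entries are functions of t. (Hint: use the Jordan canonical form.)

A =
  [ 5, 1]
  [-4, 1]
e^{tA} =
  [2*t*exp(3*t) + exp(3*t), t*exp(3*t)]
  [-4*t*exp(3*t), -2*t*exp(3*t) + exp(3*t)]

Strategy: write A = P · J · P⁻¹ where J is a Jordan canonical form, so e^{tA} = P · e^{tJ} · P⁻¹, and e^{tJ} can be computed block-by-block.

A has Jordan form
J =
  [3, 1]
  [0, 3]
(up to reordering of blocks).

Per-block formulas:
  For a 2×2 Jordan block J_2(3): exp(t · J_2(3)) = e^(3t)·(I + t·N), where N is the 2×2 nilpotent shift.

After assembling e^{tJ} and conjugating by P, we get:

e^{tA} =
  [2*t*exp(3*t) + exp(3*t), t*exp(3*t)]
  [-4*t*exp(3*t), -2*t*exp(3*t) + exp(3*t)]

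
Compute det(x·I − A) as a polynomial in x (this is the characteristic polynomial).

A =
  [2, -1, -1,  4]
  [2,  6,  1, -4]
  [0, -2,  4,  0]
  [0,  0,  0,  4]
x^4 - 16*x^3 + 96*x^2 - 256*x + 256

Expanding det(x·I − A) (e.g. by cofactor expansion or by noting that A is similar to its Jordan form J, which has the same characteristic polynomial as A) gives
  χ_A(x) = x^4 - 16*x^3 + 96*x^2 - 256*x + 256
which factors as (x - 4)^4. The eigenvalues (with algebraic multiplicities) are λ = 4 with multiplicity 4.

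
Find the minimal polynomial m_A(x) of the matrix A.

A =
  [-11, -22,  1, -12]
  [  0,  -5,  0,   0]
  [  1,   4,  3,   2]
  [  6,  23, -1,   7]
x^4 + 6*x^3 - 11*x^2 - 60*x + 100

The characteristic polynomial is χ_A(x) = (x - 2)^2*(x + 5)^2, so the eigenvalues are known. The minimal polynomial is
  m_A(x) = Π_λ (x − λ)^{k_λ}
where k_λ is the size of the *largest* Jordan block for λ (equivalently, the smallest k with (A − λI)^k v = 0 for every generalised eigenvector v of λ).

  λ = -5: largest Jordan block has size 2, contributing (x + 5)^2
  λ = 2: largest Jordan block has size 2, contributing (x − 2)^2

So m_A(x) = (x - 2)^2*(x + 5)^2 = x^4 + 6*x^3 - 11*x^2 - 60*x + 100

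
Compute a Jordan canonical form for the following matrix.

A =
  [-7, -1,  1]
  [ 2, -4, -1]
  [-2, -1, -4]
J_2(-5) ⊕ J_1(-5)

The characteristic polynomial is
  det(x·I − A) = x^3 + 15*x^2 + 75*x + 125 = (x + 5)^3

Eigenvalues and multiplicities (the geometric multiplicity of λ is n − rank(A − λI), which equals the number of Jordan blocks for λ):
  λ = -5: algebraic multiplicity = 3, geometric multiplicity = 2

Determining the block sizes for each eigenvalue:
  λ = -5: 2 blocks summing to 3 forces exactly one block of size 2 and the rest size 1 → block sizes [2, 1]

Assembling the blocks gives a Jordan form
J =
  [-5,  1,  0]
  [ 0, -5,  0]
  [ 0,  0, -5]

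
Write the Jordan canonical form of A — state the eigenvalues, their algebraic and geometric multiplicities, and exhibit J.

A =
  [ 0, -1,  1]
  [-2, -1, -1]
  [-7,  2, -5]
J_3(-2)

The characteristic polynomial is
  det(x·I − A) = x^3 + 6*x^2 + 12*x + 8 = (x + 2)^3

Eigenvalues and multiplicities (the geometric multiplicity of λ is n − rank(A − λI), which equals the number of Jordan blocks for λ):
  λ = -2: algebraic multiplicity = 3, geometric multiplicity = 1

Determining the block sizes for each eigenvalue:
  λ = -2: one block (gm = 1), so the single block has size am = 3 → block sizes [3]

Assembling the blocks gives a Jordan form
J =
  [-2,  1,  0]
  [ 0, -2,  1]
  [ 0,  0, -2]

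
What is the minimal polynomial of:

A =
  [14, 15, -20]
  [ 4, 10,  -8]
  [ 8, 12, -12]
x^2 - 8*x + 16

The characteristic polynomial is χ_A(x) = (x - 4)^3, so the eigenvalues are known. The minimal polynomial is
  m_A(x) = Π_λ (x − λ)^{k_λ}
where k_λ is the size of the *largest* Jordan block for λ (equivalently, the smallest k with (A − λI)^k v = 0 for every generalised eigenvector v of λ).

  λ = 4: largest Jordan block has size 2, contributing (x − 4)^2

So m_A(x) = (x - 4)^2 = x^2 - 8*x + 16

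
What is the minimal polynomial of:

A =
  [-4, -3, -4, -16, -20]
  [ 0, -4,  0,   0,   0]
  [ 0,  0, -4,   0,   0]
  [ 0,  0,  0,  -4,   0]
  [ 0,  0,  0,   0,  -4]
x^2 + 8*x + 16

The characteristic polynomial is χ_A(x) = (x + 4)^5, so the eigenvalues are known. The minimal polynomial is
  m_A(x) = Π_λ (x − λ)^{k_λ}
where k_λ is the size of the *largest* Jordan block for λ (equivalently, the smallest k with (A − λI)^k v = 0 for every generalised eigenvector v of λ).

  λ = -4: largest Jordan block has size 2, contributing (x + 4)^2

So m_A(x) = (x + 4)^2 = x^2 + 8*x + 16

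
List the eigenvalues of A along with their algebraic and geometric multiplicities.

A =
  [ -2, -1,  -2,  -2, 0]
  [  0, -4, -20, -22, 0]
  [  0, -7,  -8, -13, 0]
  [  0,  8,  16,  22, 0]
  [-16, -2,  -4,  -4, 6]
λ = -2: alg = 2, geom = 1; λ = 6: alg = 3, geom = 2

Step 1 — factor the characteristic polynomial to read off the algebraic multiplicities:
  χ_A(x) = (x - 6)^3*(x + 2)^2

Step 2 — compute geometric multiplicities via the rank-nullity identity g(λ) = n − rank(A − λI):
  rank(A − (-2)·I) = 4, so dim ker(A − (-2)·I) = n − 4 = 1
  rank(A − (6)·I) = 3, so dim ker(A − (6)·I) = n − 3 = 2

Summary:
  λ = -2: algebraic multiplicity = 2, geometric multiplicity = 1
  λ = 6: algebraic multiplicity = 3, geometric multiplicity = 2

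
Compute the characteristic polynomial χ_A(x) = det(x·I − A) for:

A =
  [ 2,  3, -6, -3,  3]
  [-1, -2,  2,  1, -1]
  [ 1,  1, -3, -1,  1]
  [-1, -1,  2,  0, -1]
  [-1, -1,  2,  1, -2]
x^5 + 5*x^4 + 10*x^3 + 10*x^2 + 5*x + 1

Expanding det(x·I − A) (e.g. by cofactor expansion or by noting that A is similar to its Jordan form J, which has the same characteristic polynomial as A) gives
  χ_A(x) = x^5 + 5*x^4 + 10*x^3 + 10*x^2 + 5*x + 1
which factors as (x + 1)^5. The eigenvalues (with algebraic multiplicities) are λ = -1 with multiplicity 5.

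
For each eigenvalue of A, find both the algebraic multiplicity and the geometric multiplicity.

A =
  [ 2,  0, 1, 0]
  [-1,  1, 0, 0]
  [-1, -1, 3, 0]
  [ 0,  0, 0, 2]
λ = 2: alg = 4, geom = 2

Step 1 — factor the characteristic polynomial to read off the algebraic multiplicities:
  χ_A(x) = (x - 2)^4

Step 2 — compute geometric multiplicities via the rank-nullity identity g(λ) = n − rank(A − λI):
  rank(A − (2)·I) = 2, so dim ker(A − (2)·I) = n − 2 = 2

Summary:
  λ = 2: algebraic multiplicity = 4, geometric multiplicity = 2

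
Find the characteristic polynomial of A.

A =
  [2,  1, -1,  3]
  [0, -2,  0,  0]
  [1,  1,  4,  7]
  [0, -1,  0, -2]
x^4 - 2*x^3 - 11*x^2 + 12*x + 36

Expanding det(x·I − A) (e.g. by cofactor expansion or by noting that A is similar to its Jordan form J, which has the same characteristic polynomial as A) gives
  χ_A(x) = x^4 - 2*x^3 - 11*x^2 + 12*x + 36
which factors as (x - 3)^2*(x + 2)^2. The eigenvalues (with algebraic multiplicities) are λ = -2 with multiplicity 2, λ = 3 with multiplicity 2.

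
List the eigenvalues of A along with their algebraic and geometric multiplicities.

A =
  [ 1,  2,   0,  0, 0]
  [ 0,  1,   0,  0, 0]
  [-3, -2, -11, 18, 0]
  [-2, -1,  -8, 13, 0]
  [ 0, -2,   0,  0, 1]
λ = 1: alg = 5, geom = 3

Step 1 — factor the characteristic polynomial to read off the algebraic multiplicities:
  χ_A(x) = (x - 1)^5

Step 2 — compute geometric multiplicities via the rank-nullity identity g(λ) = n − rank(A − λI):
  rank(A − (1)·I) = 2, so dim ker(A − (1)·I) = n − 2 = 3

Summary:
  λ = 1: algebraic multiplicity = 5, geometric multiplicity = 3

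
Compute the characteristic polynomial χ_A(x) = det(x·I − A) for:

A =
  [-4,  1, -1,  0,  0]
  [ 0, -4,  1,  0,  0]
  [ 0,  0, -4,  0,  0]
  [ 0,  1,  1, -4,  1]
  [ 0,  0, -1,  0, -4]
x^5 + 20*x^4 + 160*x^3 + 640*x^2 + 1280*x + 1024

Expanding det(x·I − A) (e.g. by cofactor expansion or by noting that A is similar to its Jordan form J, which has the same characteristic polynomial as A) gives
  χ_A(x) = x^5 + 20*x^4 + 160*x^3 + 640*x^2 + 1280*x + 1024
which factors as (x + 4)^5. The eigenvalues (with algebraic multiplicities) are λ = -4 with multiplicity 5.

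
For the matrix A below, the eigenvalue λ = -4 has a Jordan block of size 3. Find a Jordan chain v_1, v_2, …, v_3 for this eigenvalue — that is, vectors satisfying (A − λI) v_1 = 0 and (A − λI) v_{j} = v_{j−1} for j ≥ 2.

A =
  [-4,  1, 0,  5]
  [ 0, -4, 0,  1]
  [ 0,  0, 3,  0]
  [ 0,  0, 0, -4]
A Jordan chain for λ = -4 of length 3:
v_1 = (1, 0, 0, 0)ᵀ
v_2 = (5, 1, 0, 0)ᵀ
v_3 = (0, 0, 0, 1)ᵀ

Let N = A − (-4)·I. We want v_3 with N^3 v_3 = 0 but N^2 v_3 ≠ 0; then v_{j-1} := N · v_j for j = 3, …, 2.

Pick v_3 = (0, 0, 0, 1)ᵀ.
Then v_2 = N · v_3 = (5, 1, 0, 0)ᵀ.
Then v_1 = N · v_2 = (1, 0, 0, 0)ᵀ.

Sanity check: (A − (-4)·I) v_1 = (0, 0, 0, 0)ᵀ = 0. ✓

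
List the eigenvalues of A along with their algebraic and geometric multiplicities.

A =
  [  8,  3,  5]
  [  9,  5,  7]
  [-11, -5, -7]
λ = 2: alg = 3, geom = 1

Step 1 — factor the characteristic polynomial to read off the algebraic multiplicities:
  χ_A(x) = (x - 2)^3

Step 2 — compute geometric multiplicities via the rank-nullity identity g(λ) = n − rank(A − λI):
  rank(A − (2)·I) = 2, so dim ker(A − (2)·I) = n − 2 = 1

Summary:
  λ = 2: algebraic multiplicity = 3, geometric multiplicity = 1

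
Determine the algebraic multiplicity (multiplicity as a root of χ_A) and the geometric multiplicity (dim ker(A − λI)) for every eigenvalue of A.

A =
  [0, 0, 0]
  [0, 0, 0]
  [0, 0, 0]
λ = 0: alg = 3, geom = 3

Step 1 — factor the characteristic polynomial to read off the algebraic multiplicities:
  χ_A(x) = x^3

Step 2 — compute geometric multiplicities via the rank-nullity identity g(λ) = n − rank(A − λI):
  rank(A − (0)·I) = 0, so dim ker(A − (0)·I) = n − 0 = 3

Summary:
  λ = 0: algebraic multiplicity = 3, geometric multiplicity = 3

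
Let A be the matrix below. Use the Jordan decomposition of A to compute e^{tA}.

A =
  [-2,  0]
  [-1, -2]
e^{tA} =
  [exp(-2*t), 0]
  [-t*exp(-2*t), exp(-2*t)]

Strategy: write A = P · J · P⁻¹ where J is a Jordan canonical form, so e^{tA} = P · e^{tJ} · P⁻¹, and e^{tJ} can be computed block-by-block.

A has Jordan form
J =
  [-2,  1]
  [ 0, -2]
(up to reordering of blocks).

Per-block formulas:
  For a 2×2 Jordan block J_2(-2): exp(t · J_2(-2)) = e^(-2t)·(I + t·N), where N is the 2×2 nilpotent shift.

After assembling e^{tJ} and conjugating by P, we get:

e^{tA} =
  [exp(-2*t), 0]
  [-t*exp(-2*t), exp(-2*t)]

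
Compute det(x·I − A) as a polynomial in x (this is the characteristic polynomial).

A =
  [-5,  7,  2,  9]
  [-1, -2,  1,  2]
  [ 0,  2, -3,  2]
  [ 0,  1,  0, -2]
x^4 + 12*x^3 + 54*x^2 + 108*x + 81

Expanding det(x·I − A) (e.g. by cofactor expansion or by noting that A is similar to its Jordan form J, which has the same characteristic polynomial as A) gives
  χ_A(x) = x^4 + 12*x^3 + 54*x^2 + 108*x + 81
which factors as (x + 3)^4. The eigenvalues (with algebraic multiplicities) are λ = -3 with multiplicity 4.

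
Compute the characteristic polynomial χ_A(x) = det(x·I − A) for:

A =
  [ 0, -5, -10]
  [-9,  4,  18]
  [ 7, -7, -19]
x^3 + 15*x^2 + 75*x + 125

Expanding det(x·I − A) (e.g. by cofactor expansion or by noting that A is similar to its Jordan form J, which has the same characteristic polynomial as A) gives
  χ_A(x) = x^3 + 15*x^2 + 75*x + 125
which factors as (x + 5)^3. The eigenvalues (with algebraic multiplicities) are λ = -5 with multiplicity 3.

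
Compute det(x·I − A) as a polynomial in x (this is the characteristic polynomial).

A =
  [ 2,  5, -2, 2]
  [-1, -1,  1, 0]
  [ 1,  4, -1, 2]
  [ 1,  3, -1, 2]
x^4 - 2*x^3

Expanding det(x·I − A) (e.g. by cofactor expansion or by noting that A is similar to its Jordan form J, which has the same characteristic polynomial as A) gives
  χ_A(x) = x^4 - 2*x^3
which factors as x^3*(x - 2). The eigenvalues (with algebraic multiplicities) are λ = 0 with multiplicity 3, λ = 2 with multiplicity 1.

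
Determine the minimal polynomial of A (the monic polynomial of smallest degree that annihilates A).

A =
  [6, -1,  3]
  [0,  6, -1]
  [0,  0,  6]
x^3 - 18*x^2 + 108*x - 216

The characteristic polynomial is χ_A(x) = (x - 6)^3, so the eigenvalues are known. The minimal polynomial is
  m_A(x) = Π_λ (x − λ)^{k_λ}
where k_λ is the size of the *largest* Jordan block for λ (equivalently, the smallest k with (A − λI)^k v = 0 for every generalised eigenvector v of λ).

  λ = 6: largest Jordan block has size 3, contributing (x − 6)^3

So m_A(x) = (x - 6)^3 = x^3 - 18*x^2 + 108*x - 216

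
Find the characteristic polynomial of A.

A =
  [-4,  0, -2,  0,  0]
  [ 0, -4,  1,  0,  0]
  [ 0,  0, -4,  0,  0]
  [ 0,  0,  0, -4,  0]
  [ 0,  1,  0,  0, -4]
x^5 + 20*x^4 + 160*x^3 + 640*x^2 + 1280*x + 1024

Expanding det(x·I − A) (e.g. by cofactor expansion or by noting that A is similar to its Jordan form J, which has the same characteristic polynomial as A) gives
  χ_A(x) = x^5 + 20*x^4 + 160*x^3 + 640*x^2 + 1280*x + 1024
which factors as (x + 4)^5. The eigenvalues (with algebraic multiplicities) are λ = -4 with multiplicity 5.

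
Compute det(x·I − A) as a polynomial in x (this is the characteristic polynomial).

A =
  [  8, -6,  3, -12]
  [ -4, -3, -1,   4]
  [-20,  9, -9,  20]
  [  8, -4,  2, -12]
x^4 + 16*x^3 + 96*x^2 + 256*x + 256

Expanding det(x·I − A) (e.g. by cofactor expansion or by noting that A is similar to its Jordan form J, which has the same characteristic polynomial as A) gives
  χ_A(x) = x^4 + 16*x^3 + 96*x^2 + 256*x + 256
which factors as (x + 4)^4. The eigenvalues (with algebraic multiplicities) are λ = -4 with multiplicity 4.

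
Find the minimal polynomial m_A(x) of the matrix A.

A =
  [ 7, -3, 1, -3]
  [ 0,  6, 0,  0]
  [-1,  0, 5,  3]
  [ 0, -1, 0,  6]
x^2 - 12*x + 36

The characteristic polynomial is χ_A(x) = (x - 6)^4, so the eigenvalues are known. The minimal polynomial is
  m_A(x) = Π_λ (x − λ)^{k_λ}
where k_λ is the size of the *largest* Jordan block for λ (equivalently, the smallest k with (A − λI)^k v = 0 for every generalised eigenvector v of λ).

  λ = 6: largest Jordan block has size 2, contributing (x − 6)^2

So m_A(x) = (x - 6)^2 = x^2 - 12*x + 36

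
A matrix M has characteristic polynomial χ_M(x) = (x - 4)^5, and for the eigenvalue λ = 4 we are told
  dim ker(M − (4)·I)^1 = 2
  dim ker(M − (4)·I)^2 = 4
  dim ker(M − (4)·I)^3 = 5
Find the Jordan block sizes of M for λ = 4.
Block sizes for λ = 4: [3, 2]

From the dimensions of kernels of powers, the number of Jordan blocks of size at least j is d_j − d_{j−1} where d_j = dim ker(N^j) (with d_0 = 0). Computing the differences gives [2, 2, 1].
The number of blocks of size exactly k is (#blocks of size ≥ k) − (#blocks of size ≥ k + 1), so the partition is: 1 block(s) of size 2, 1 block(s) of size 3.
In nonincreasing order the block sizes are [3, 2].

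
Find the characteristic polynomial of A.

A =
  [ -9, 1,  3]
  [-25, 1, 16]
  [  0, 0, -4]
x^3 + 12*x^2 + 48*x + 64

Expanding det(x·I − A) (e.g. by cofactor expansion or by noting that A is similar to its Jordan form J, which has the same characteristic polynomial as A) gives
  χ_A(x) = x^3 + 12*x^2 + 48*x + 64
which factors as (x + 4)^3. The eigenvalues (with algebraic multiplicities) are λ = -4 with multiplicity 3.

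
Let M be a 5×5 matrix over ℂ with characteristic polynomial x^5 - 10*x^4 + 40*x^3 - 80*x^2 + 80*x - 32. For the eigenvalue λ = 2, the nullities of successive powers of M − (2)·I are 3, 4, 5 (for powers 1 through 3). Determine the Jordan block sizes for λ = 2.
Block sizes for λ = 2: [3, 1, 1]

From the dimensions of kernels of powers, the number of Jordan blocks of size at least j is d_j − d_{j−1} where d_j = dim ker(N^j) (with d_0 = 0). Computing the differences gives [3, 1, 1].
The number of blocks of size exactly k is (#blocks of size ≥ k) − (#blocks of size ≥ k + 1), so the partition is: 2 block(s) of size 1, 1 block(s) of size 3.
In nonincreasing order the block sizes are [3, 1, 1].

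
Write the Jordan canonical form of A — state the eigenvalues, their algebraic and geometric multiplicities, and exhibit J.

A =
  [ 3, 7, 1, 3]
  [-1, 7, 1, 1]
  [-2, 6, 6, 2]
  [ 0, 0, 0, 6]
J_1(4) ⊕ J_2(6) ⊕ J_1(6)

The characteristic polynomial is
  det(x·I − A) = x^4 - 22*x^3 + 180*x^2 - 648*x + 864 = (x - 6)^3*(x - 4)

Eigenvalues and multiplicities (the geometric multiplicity of λ is n − rank(A − λI), which equals the number of Jordan blocks for λ):
  λ = 4: algebraic multiplicity = 1, geometric multiplicity = 1
  λ = 6: algebraic multiplicity = 3, geometric multiplicity = 2

Determining the block sizes for each eigenvalue:
  λ = 4: one block (gm = 1), so the single block has size am = 1 → block sizes [1]
  λ = 6: 2 blocks summing to 3 forces exactly one block of size 2 and the rest size 1 → block sizes [2, 1]

Assembling the blocks gives a Jordan form
J =
  [4, 0, 0, 0]
  [0, 6, 1, 0]
  [0, 0, 6, 0]
  [0, 0, 0, 6]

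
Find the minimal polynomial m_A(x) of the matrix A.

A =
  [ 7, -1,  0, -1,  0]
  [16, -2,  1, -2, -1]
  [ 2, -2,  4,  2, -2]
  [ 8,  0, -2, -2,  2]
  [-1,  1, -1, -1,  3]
x^3 - 6*x^2 + 12*x - 8

The characteristic polynomial is χ_A(x) = (x - 2)^5, so the eigenvalues are known. The minimal polynomial is
  m_A(x) = Π_λ (x − λ)^{k_λ}
where k_λ is the size of the *largest* Jordan block for λ (equivalently, the smallest k with (A − λI)^k v = 0 for every generalised eigenvector v of λ).

  λ = 2: largest Jordan block has size 3, contributing (x − 2)^3

So m_A(x) = (x - 2)^3 = x^3 - 6*x^2 + 12*x - 8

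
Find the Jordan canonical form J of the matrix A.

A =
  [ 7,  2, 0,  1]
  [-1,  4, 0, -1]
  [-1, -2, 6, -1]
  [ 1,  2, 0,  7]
J_2(6) ⊕ J_1(6) ⊕ J_1(6)

The characteristic polynomial is
  det(x·I − A) = x^4 - 24*x^3 + 216*x^2 - 864*x + 1296 = (x - 6)^4

Eigenvalues and multiplicities (the geometric multiplicity of λ is n − rank(A − λI), which equals the number of Jordan blocks for λ):
  λ = 6: algebraic multiplicity = 4, geometric multiplicity = 3

Determining the block sizes for each eigenvalue:
  λ = 6: 3 blocks summing to 4 forces exactly one block of size 2 and the rest size 1 → block sizes [2, 1, 1]

Assembling the blocks gives a Jordan form
J =
  [6, 1, 0, 0]
  [0, 6, 0, 0]
  [0, 0, 6, 0]
  [0, 0, 0, 6]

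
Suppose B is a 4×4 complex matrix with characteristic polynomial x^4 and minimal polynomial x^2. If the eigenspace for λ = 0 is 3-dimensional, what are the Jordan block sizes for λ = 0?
Block sizes for λ = 0: [2, 1, 1]

Step 1 — from the characteristic polynomial, algebraic multiplicity of λ = 0 is 4. From dim ker(B − (0)·I) = 3, there are exactly 3 Jordan blocks for λ = 0.
Step 2 — from the minimal polynomial, the factor (x − 0)^2 tells us the largest block for λ = 0 has size 2.
Step 3 — with total size 4, 3 blocks, and largest block 2, the block sizes (in nonincreasing order) are [2, 1, 1].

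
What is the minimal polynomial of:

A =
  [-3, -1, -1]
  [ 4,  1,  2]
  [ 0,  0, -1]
x^2 + 2*x + 1

The characteristic polynomial is χ_A(x) = (x + 1)^3, so the eigenvalues are known. The minimal polynomial is
  m_A(x) = Π_λ (x − λ)^{k_λ}
where k_λ is the size of the *largest* Jordan block for λ (equivalently, the smallest k with (A − λI)^k v = 0 for every generalised eigenvector v of λ).

  λ = -1: largest Jordan block has size 2, contributing (x + 1)^2

So m_A(x) = (x + 1)^2 = x^2 + 2*x + 1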